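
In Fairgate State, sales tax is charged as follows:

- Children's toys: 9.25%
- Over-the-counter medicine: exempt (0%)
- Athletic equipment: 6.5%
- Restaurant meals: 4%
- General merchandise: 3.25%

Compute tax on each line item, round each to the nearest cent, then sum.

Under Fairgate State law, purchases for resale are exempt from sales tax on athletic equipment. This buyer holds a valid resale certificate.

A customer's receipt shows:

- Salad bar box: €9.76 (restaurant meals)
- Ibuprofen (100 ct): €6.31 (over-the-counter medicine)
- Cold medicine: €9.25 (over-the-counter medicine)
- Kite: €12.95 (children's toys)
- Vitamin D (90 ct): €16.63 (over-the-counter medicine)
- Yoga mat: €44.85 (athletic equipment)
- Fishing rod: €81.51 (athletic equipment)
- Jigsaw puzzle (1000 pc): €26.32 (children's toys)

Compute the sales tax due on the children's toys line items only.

Kite €12.95: children's toys → 9.25% → €1.20
Jigsaw puzzle (1000 pc) €26.32: children's toys → 9.25% → €2.43
Tax on children's toys = €1.20 + €2.43 = €3.63

€3.63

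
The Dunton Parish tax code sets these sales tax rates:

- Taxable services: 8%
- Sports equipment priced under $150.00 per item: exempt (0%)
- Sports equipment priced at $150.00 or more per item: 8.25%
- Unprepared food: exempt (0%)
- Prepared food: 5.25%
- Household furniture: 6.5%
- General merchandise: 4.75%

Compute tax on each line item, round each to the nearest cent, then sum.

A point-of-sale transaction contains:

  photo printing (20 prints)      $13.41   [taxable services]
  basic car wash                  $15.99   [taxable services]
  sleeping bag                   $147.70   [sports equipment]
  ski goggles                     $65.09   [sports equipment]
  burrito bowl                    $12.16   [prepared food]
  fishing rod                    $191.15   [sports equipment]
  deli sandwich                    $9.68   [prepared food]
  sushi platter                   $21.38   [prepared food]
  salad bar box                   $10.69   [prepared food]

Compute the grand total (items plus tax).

Photo printing (20 prints) $13.41: taxable services → 8% → $1.07
Basic car wash $15.99: taxable services → 8% → $1.28
Sleeping bag $147.70: sports equipment, under $150.00 → 0% → $0.00
Ski goggles $65.09: sports equipment, under $150.00 → 0% → $0.00
Burrito bowl $12.16: prepared food → 5.25% → $0.64
Fishing rod $191.15: sports equipment, $150.00 or more → 8.25% → $15.77
Deli sandwich $9.68: prepared food → 5.25% → $0.51
Sushi platter $21.38: prepared food → 5.25% → $1.12
Salad bar box $10.69: prepared food → 5.25% → $0.56
Subtotal = $487.25; tax = $20.95; total due = $508.20

$508.20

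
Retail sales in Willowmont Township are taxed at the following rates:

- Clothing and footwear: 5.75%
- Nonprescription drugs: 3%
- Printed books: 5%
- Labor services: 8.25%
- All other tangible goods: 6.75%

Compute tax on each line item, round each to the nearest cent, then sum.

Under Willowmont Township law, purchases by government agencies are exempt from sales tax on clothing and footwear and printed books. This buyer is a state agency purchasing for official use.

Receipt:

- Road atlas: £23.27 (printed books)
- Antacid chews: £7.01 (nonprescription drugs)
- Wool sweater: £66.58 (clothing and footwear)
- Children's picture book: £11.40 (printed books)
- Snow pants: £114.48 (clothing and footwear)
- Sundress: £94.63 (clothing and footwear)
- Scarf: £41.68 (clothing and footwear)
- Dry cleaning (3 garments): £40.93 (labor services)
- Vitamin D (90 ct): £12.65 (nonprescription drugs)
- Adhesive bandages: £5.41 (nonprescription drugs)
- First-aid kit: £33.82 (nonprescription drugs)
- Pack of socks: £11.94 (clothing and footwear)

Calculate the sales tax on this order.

£5.14

Road atlas £23.27: printed books, buyer-exempt → 0% → £0.00
Antacid chews £7.01: nonprescription drugs → 3% → £0.21
Wool sweater £66.58: clothing and footwear, buyer-exempt → 0% → £0.00
Children's picture book £11.40: printed books, buyer-exempt → 0% → £0.00
Snow pants £114.48: clothing and footwear, buyer-exempt → 0% → £0.00
Sundress £94.63: clothing and footwear, buyer-exempt → 0% → £0.00
Scarf £41.68: clothing and footwear, buyer-exempt → 0% → £0.00
Dry cleaning (3 garments) £40.93: labor services → 8.25% → £3.38
Vitamin D (90 ct) £12.65: nonprescription drugs → 3% → £0.38
Adhesive bandages £5.41: nonprescription drugs → 3% → £0.16
First-aid kit £33.82: nonprescription drugs → 3% → £1.01
Pack of socks £11.94: clothing and footwear, buyer-exempt → 0% → £0.00
Total tax = £0.21 + £3.38 + £0.38 + £0.16 + £1.01 = £5.14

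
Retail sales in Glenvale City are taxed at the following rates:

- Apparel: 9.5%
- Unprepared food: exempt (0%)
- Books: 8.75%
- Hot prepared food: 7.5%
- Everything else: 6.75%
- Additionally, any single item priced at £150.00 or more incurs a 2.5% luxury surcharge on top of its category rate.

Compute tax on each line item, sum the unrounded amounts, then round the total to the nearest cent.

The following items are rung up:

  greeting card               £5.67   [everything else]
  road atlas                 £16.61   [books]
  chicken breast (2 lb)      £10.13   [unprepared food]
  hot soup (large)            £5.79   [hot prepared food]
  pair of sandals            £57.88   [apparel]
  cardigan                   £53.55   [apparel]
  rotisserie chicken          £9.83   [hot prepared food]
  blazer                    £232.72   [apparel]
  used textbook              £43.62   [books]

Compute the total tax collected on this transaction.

£45.34

Greeting card £5.67: everything else → 6.75% → £0.382725
Road atlas £16.61: books → 8.75% → £1.453375
Chicken breast (2 lb) £10.13: unprepared food → 0% → £0.00
Hot soup (large) £5.79: hot prepared food → 7.5% → £0.43425
Pair of sandals £57.88: apparel → 9.5% → £5.4986
Cardigan £53.55: apparel → 9.5% → £5.08725
Rotisserie chicken £9.83: hot prepared food → 7.5% → £0.73725
Blazer £232.72: apparel → 9.5% + 2.5% surcharge = 12% → £27.9264
Used textbook £43.62: books → 8.75% → £3.81675
Unrounded tax sum = £45.3366 → £45.34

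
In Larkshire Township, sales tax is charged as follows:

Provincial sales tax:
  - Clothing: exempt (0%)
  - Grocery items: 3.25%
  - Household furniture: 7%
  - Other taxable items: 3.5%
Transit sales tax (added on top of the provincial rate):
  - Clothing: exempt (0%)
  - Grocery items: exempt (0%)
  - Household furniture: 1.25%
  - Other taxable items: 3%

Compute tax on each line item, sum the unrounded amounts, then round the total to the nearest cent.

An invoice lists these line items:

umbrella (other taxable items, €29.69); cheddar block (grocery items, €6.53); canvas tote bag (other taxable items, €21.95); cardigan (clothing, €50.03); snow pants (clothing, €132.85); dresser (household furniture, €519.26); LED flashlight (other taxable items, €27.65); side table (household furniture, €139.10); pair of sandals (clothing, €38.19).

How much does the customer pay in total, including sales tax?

Umbrella €29.69: other taxable items → 3.5% + 3% transit = 6.5% → €1.92985
Cheddar block €6.53: grocery items → 3.25% + 0% transit = 3.25% → €0.212225
Canvas tote bag €21.95: other taxable items → 3.5% + 3% transit = 6.5% → €1.42675
Cardigan €50.03: clothing → 0% + 0% transit = 0% → €0.00
Snow pants €132.85: clothing → 0% + 0% transit = 0% → €0.00
Dresser €519.26: household furniture → 7% + 1.25% transit = 8.25% → €42.83895
LED flashlight €27.65: other taxable items → 3.5% + 3% transit = 6.5% → €1.79725
Side table €139.10: household furniture → 7% + 1.25% transit = 8.25% → €11.47575
Pair of sandals €38.19: clothing → 0% + 0% transit = 0% → €0.00
Subtotal = €965.25; unrounded tax = €59.680775 → €59.68; total due = €1024.93

€1024.93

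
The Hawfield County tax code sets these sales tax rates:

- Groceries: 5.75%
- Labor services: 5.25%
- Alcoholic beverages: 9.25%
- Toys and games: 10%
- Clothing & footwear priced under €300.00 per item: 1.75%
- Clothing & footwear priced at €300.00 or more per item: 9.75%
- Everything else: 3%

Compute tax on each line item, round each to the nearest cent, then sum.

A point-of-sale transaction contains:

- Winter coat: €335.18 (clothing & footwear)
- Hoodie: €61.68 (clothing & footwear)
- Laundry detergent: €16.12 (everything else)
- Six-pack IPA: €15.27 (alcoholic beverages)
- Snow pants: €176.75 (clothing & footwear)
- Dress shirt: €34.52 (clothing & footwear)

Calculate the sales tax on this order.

Winter coat €335.18: clothing & footwear, €300.00 or more → 9.75% → €32.68
Hoodie €61.68: clothing & footwear, under €300.00 → 1.75% → €1.08
Laundry detergent €16.12: everything else → 3% → €0.48
Six-pack IPA €15.27: alcoholic beverages → 9.25% → €1.41
Snow pants €176.75: clothing & footwear, under €300.00 → 1.75% → €3.09
Dress shirt €34.52: clothing & footwear, under €300.00 → 1.75% → €0.60
Total tax = €32.68 + €1.08 + €0.48 + €1.41 + €3.09 + €0.60 = €39.34

€39.34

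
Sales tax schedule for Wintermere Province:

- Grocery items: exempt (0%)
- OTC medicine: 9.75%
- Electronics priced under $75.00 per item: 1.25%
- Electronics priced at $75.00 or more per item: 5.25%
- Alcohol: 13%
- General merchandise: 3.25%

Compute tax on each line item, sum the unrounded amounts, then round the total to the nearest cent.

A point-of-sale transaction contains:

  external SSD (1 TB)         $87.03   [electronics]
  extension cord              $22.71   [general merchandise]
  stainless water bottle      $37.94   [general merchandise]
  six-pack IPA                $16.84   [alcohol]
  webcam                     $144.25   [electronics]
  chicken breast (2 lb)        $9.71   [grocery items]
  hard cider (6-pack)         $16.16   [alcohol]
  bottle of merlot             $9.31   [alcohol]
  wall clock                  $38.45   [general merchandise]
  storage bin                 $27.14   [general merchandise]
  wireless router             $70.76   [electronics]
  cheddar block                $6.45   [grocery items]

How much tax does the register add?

External SSD (1 TB) $87.03: electronics, $75.00 or more → 5.25% → $4.569075
Extension cord $22.71: general merchandise → 3.25% → $0.738075
Stainless water bottle $37.94: general merchandise → 3.25% → $1.23305
Six-pack IPA $16.84: alcohol → 13% → $2.1892
Webcam $144.25: electronics, $75.00 or more → 5.25% → $7.573125
Chicken breast (2 lb) $9.71: grocery items → 0% → $0.00
Hard cider (6-pack) $16.16: alcohol → 13% → $2.1008
Bottle of merlot $9.31: alcohol → 13% → $1.2103
Wall clock $38.45: general merchandise → 3.25% → $1.249625
Storage bin $27.14: general merchandise → 3.25% → $0.88205
Wireless router $70.76: electronics, under $75.00 → 1.25% → $0.8845
Cheddar block $6.45: grocery items → 0% → $0.00
Unrounded tax sum = $22.6298 → $22.63

$22.63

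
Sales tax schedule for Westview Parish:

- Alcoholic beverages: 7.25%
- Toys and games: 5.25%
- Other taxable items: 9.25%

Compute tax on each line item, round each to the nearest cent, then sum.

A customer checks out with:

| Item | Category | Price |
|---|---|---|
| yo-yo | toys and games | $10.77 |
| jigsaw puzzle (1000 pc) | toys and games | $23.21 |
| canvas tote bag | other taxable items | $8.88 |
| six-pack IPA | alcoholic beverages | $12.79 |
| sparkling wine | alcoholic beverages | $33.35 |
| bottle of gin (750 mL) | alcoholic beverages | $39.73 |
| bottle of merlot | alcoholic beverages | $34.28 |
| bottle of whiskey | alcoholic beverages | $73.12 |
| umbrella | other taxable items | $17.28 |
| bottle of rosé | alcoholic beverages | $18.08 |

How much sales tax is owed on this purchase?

$19.54

Yo-yo $10.77: toys and games → 5.25% → $0.57
Jigsaw puzzle (1000 pc) $23.21: toys and games → 5.25% → $1.22
Canvas tote bag $8.88: other taxable items → 9.25% → $0.82
Six-pack IPA $12.79: alcoholic beverages → 7.25% → $0.93
Sparkling wine $33.35: alcoholic beverages → 7.25% → $2.42
Bottle of gin (750 mL) $39.73: alcoholic beverages → 7.25% → $2.88
Bottle of merlot $34.28: alcoholic beverages → 7.25% → $2.49
Bottle of whiskey $73.12: alcoholic beverages → 7.25% → $5.30
Umbrella $17.28: other taxable items → 9.25% → $1.60
Bottle of rosé $18.08: alcoholic beverages → 7.25% → $1.31
Total tax = $0.57 + $1.22 + $0.82 + $0.93 + $2.42 + $2.88 + $2.49 + $5.30 + $1.60 + $1.31 = $19.54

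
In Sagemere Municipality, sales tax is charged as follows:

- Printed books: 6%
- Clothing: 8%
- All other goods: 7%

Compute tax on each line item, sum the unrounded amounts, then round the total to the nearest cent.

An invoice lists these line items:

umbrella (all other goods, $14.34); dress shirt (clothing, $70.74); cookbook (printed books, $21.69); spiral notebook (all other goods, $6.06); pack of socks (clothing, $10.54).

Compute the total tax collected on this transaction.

Umbrella $14.34: all other goods → 7% → $1.0038
Dress shirt $70.74: clothing → 8% → $5.6592
Cookbook $21.69: printed books → 6% → $1.3014
Spiral notebook $6.06: all other goods → 7% → $0.4242
Pack of socks $10.54: clothing → 8% → $0.8432
Unrounded tax sum = $9.2318 → $9.23

$9.23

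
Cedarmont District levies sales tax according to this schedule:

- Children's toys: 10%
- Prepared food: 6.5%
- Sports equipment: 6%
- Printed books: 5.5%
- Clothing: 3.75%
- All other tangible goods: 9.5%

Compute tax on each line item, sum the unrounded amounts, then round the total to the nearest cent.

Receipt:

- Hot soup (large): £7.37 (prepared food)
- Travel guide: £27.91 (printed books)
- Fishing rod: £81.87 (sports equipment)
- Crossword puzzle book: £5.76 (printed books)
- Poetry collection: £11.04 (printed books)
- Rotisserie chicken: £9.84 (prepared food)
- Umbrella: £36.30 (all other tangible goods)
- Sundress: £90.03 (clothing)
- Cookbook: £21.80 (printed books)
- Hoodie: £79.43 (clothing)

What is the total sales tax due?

Hot soup (large) £7.37: prepared food → 6.5% → £0.47905
Travel guide £27.91: printed books → 5.5% → £1.53505
Fishing rod £81.87: sports equipment → 6% → £4.9122
Crossword puzzle book £5.76: printed books → 5.5% → £0.3168
Poetry collection £11.04: printed books → 5.5% → £0.6072
Rotisserie chicken £9.84: prepared food → 6.5% → £0.6396
Umbrella £36.30: all other tangible goods → 9.5% → £3.4485
Sundress £90.03: clothing → 3.75% → £3.376125
Cookbook £21.80: printed books → 5.5% → £1.199
Hoodie £79.43: clothing → 3.75% → £2.978625
Unrounded tax sum = £19.49215 → £19.49

£19.49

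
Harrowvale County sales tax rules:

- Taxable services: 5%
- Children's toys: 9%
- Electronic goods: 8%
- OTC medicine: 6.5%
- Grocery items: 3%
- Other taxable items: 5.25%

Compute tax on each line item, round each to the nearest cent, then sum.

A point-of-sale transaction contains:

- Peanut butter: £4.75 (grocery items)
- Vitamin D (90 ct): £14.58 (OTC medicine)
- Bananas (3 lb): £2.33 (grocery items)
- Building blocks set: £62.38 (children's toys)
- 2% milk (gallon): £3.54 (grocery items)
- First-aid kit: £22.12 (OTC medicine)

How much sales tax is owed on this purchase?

£8.32

Peanut butter £4.75: grocery items → 3% → £0.14
Vitamin D (90 ct) £14.58: OTC medicine → 6.5% → £0.95
Bananas (3 lb) £2.33: grocery items → 3% → £0.07
Building blocks set £62.38: children's toys → 9% → £5.61
2% milk (gallon) £3.54: grocery items → 3% → £0.11
First-aid kit £22.12: OTC medicine → 6.5% → £1.44
Total tax = £0.14 + £0.95 + £0.07 + £5.61 + £0.11 + £1.44 = £8.32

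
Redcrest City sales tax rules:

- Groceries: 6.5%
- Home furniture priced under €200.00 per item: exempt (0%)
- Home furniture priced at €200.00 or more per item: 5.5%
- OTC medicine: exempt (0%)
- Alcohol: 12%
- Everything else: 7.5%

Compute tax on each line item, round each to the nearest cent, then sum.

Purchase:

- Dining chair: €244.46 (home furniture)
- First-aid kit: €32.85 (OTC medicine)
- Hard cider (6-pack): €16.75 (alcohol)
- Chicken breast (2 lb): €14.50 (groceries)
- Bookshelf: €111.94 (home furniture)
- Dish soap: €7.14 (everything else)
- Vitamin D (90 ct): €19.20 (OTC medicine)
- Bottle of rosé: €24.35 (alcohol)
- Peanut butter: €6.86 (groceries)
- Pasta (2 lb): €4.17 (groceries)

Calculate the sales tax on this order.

€20.58

Dining chair €244.46: home furniture, €200.00 or more → 5.5% → €13.45
First-aid kit €32.85: OTC medicine → 0% → €0.00
Hard cider (6-pack) €16.75: alcohol → 12% → €2.01
Chicken breast (2 lb) €14.50: groceries → 6.5% → €0.94
Bookshelf €111.94: home furniture, under €200.00 → 0% → €0.00
Dish soap €7.14: everything else → 7.5% → €0.54
Vitamin D (90 ct) €19.20: OTC medicine → 0% → €0.00
Bottle of rosé €24.35: alcohol → 12% → €2.92
Peanut butter €6.86: groceries → 6.5% → €0.45
Pasta (2 lb) €4.17: groceries → 6.5% → €0.27
Total tax = €13.45 + €2.01 + €0.94 + €0.54 + €2.92 + €0.45 + €0.27 = €20.58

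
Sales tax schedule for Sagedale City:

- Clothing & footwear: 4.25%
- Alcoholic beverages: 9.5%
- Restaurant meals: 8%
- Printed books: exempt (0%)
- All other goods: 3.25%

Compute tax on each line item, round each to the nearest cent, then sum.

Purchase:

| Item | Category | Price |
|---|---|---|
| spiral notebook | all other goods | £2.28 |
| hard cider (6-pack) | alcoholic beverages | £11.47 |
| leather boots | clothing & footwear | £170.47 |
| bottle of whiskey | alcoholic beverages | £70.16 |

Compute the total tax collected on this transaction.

Spiral notebook £2.28: all other goods → 3.25% → £0.07
Hard cider (6-pack) £11.47: alcoholic beverages → 9.5% → £1.09
Leather boots £170.47: clothing & footwear → 4.25% → £7.24
Bottle of whiskey £70.16: alcoholic beverages → 9.5% → £6.67
Total tax = £0.07 + £1.09 + £7.24 + £6.67 = £15.07

£15.07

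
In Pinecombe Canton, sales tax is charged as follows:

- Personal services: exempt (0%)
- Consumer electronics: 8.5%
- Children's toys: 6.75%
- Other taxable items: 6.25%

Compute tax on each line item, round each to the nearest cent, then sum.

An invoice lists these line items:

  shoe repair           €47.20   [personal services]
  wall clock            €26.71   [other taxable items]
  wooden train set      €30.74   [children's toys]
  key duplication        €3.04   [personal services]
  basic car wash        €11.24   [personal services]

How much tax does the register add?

€3.74

Shoe repair €47.20: personal services → 0% → €0.00
Wall clock €26.71: other taxable items → 6.25% → €1.67
Wooden train set €30.74: children's toys → 6.75% → €2.07
Key duplication €3.04: personal services → 0% → €0.00
Basic car wash €11.24: personal services → 0% → €0.00
Total tax = €1.67 + €2.07 = €3.74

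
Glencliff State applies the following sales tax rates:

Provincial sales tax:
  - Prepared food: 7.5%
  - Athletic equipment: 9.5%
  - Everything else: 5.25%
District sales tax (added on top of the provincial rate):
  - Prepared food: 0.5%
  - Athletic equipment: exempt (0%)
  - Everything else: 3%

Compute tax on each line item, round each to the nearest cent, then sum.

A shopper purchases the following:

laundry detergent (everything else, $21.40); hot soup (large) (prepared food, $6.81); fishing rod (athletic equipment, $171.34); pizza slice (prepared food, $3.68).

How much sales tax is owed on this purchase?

Laundry detergent $21.40: everything else → 5.25% + 3% district = 8.25% → $1.77
Hot soup (large) $6.81: prepared food → 7.5% + 0.5% district = 8% → $0.54
Fishing rod $171.34: athletic equipment → 9.5% + 0% district = 9.5% → $16.28
Pizza slice $3.68: prepared food → 7.5% + 0.5% district = 8% → $0.29
Total tax = $1.77 + $0.54 + $16.28 + $0.29 = $18.88

$18.88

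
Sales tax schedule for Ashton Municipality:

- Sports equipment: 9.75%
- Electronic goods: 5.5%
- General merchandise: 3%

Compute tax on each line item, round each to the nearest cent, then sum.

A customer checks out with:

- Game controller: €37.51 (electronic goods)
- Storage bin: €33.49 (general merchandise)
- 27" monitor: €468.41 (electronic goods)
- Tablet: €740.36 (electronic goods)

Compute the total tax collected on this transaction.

€69.54

Game controller €37.51: electronic goods → 5.5% → €2.06
Storage bin €33.49: general merchandise → 3% → €1.00
27" monitor €468.41: electronic goods → 5.5% → €25.76
Tablet €740.36: electronic goods → 5.5% → €40.72
Total tax = €2.06 + €1.00 + €25.76 + €40.72 = €69.54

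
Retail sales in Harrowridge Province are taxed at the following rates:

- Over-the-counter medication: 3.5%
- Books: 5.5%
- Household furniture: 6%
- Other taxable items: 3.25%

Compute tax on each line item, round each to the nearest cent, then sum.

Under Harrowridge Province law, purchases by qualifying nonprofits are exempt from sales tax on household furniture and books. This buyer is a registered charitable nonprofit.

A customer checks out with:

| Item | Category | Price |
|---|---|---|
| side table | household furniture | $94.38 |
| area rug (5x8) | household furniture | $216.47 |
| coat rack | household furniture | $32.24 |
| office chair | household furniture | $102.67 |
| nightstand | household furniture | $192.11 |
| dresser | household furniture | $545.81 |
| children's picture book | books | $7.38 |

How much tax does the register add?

Side table $94.38: household furniture, buyer-exempt → 0% → $0.00
Area rug (5x8) $216.47: household furniture, buyer-exempt → 0% → $0.00
Coat rack $32.24: household furniture, buyer-exempt → 0% → $0.00
Office chair $102.67: household furniture, buyer-exempt → 0% → $0.00
Nightstand $192.11: household furniture, buyer-exempt → 0% → $0.00
Dresser $545.81: household furniture, buyer-exempt → 0% → $0.00
Children's picture book $7.38: books, buyer-exempt → 0% → $0.00
Total tax = $0.00

$0.00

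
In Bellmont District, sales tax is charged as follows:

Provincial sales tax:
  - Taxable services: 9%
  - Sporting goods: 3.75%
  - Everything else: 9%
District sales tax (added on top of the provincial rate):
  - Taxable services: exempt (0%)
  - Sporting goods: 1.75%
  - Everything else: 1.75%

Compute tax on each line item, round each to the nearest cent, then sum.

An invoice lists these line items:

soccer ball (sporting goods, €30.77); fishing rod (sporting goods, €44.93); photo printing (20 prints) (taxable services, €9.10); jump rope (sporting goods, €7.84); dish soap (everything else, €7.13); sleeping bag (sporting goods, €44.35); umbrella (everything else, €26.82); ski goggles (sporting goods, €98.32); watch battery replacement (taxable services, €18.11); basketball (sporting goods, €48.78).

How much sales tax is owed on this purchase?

€21.22

Soccer ball €30.77: sporting goods → 3.75% + 1.75% district = 5.5% → €1.69
Fishing rod €44.93: sporting goods → 3.75% + 1.75% district = 5.5% → €2.47
Photo printing (20 prints) €9.10: taxable services → 9% + 0% district = 9% → €0.82
Jump rope €7.84: sporting goods → 3.75% + 1.75% district = 5.5% → €0.43
Dish soap €7.13: everything else → 9% + 1.75% district = 10.75% → €0.77
Sleeping bag €44.35: sporting goods → 3.75% + 1.75% district = 5.5% → €2.44
Umbrella €26.82: everything else → 9% + 1.75% district = 10.75% → €2.88
Ski goggles €98.32: sporting goods → 3.75% + 1.75% district = 5.5% → €5.41
Watch battery replacement €18.11: taxable services → 9% + 0% district = 9% → €1.63
Basketball €48.78: sporting goods → 3.75% + 1.75% district = 5.5% → €2.68
Total tax = €1.69 + €2.47 + €0.82 + €0.43 + €0.77 + €2.44 + €2.88 + €5.41 + €1.63 + €2.68 = €21.22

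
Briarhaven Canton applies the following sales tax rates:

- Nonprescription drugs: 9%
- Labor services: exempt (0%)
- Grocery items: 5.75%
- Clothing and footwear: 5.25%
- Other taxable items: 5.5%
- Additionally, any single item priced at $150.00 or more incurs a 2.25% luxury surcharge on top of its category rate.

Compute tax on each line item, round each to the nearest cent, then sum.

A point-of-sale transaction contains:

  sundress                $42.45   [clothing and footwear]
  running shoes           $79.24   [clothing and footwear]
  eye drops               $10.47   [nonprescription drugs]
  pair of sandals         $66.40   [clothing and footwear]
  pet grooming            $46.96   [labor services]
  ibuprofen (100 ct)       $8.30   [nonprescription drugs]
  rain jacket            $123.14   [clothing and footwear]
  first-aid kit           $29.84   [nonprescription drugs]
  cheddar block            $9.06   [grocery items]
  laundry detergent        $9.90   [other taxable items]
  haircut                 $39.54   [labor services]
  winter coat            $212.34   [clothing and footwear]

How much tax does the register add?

Sundress $42.45: clothing and footwear → 5.25% → $2.23
Running shoes $79.24: clothing and footwear → 5.25% → $4.16
Eye drops $10.47: nonprescription drugs → 9% → $0.94
Pair of sandals $66.40: clothing and footwear → 5.25% → $3.49
Pet grooming $46.96: labor services → 0% → $0.00
Ibuprofen (100 ct) $8.30: nonprescription drugs → 9% → $0.75
Rain jacket $123.14: clothing and footwear → 5.25% → $6.46
First-aid kit $29.84: nonprescription drugs → 9% → $2.69
Cheddar block $9.06: grocery items → 5.75% → $0.52
Laundry detergent $9.90: other taxable items → 5.5% → $0.54
Haircut $39.54: labor services → 0% → $0.00
Winter coat $212.34: clothing and footwear → 5.25% + 2.25% surcharge = 7.5% → $15.93
Total tax = $2.23 + $4.16 + $0.94 + $3.49 + $0.75 + $6.46 + $2.69 + $0.52 + $0.54 + $15.93 = $37.71

$37.71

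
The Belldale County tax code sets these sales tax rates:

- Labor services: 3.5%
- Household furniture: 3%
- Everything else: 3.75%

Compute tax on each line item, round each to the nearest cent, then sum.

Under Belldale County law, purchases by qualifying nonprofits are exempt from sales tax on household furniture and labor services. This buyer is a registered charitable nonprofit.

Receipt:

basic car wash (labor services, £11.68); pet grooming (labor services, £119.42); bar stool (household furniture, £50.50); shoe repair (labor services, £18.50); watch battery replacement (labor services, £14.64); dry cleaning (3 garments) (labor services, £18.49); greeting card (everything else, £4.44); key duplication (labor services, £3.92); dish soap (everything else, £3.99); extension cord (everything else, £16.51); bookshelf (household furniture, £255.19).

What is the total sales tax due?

Basic car wash £11.68: labor services, buyer-exempt → 0% → £0.00
Pet grooming £119.42: labor services, buyer-exempt → 0% → £0.00
Bar stool £50.50: household furniture, buyer-exempt → 0% → £0.00
Shoe repair £18.50: labor services, buyer-exempt → 0% → £0.00
Watch battery replacement £14.64: labor services, buyer-exempt → 0% → £0.00
Dry cleaning (3 garments) £18.49: labor services, buyer-exempt → 0% → £0.00
Greeting card £4.44: everything else → 3.75% → £0.17
Key duplication £3.92: labor services, buyer-exempt → 0% → £0.00
Dish soap £3.99: everything else → 3.75% → £0.15
Extension cord £16.51: everything else → 3.75% → £0.62
Bookshelf £255.19: household furniture, buyer-exempt → 0% → £0.00
Total tax = £0.17 + £0.15 + £0.62 = £0.94

£0.94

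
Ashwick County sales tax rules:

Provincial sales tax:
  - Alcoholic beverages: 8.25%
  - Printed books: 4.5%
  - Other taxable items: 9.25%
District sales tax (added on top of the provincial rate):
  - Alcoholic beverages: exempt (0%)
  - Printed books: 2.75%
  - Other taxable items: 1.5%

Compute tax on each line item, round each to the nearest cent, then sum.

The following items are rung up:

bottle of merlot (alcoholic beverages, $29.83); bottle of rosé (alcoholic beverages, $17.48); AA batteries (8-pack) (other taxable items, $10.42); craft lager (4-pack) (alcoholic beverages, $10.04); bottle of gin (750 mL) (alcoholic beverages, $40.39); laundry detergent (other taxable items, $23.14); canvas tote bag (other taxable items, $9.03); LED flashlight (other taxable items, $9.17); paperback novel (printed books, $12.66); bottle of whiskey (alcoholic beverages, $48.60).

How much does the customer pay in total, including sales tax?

$229.32

Bottle of merlot $29.83: alcoholic beverages → 8.25% + 0% district = 8.25% → $2.46
Bottle of rosé $17.48: alcoholic beverages → 8.25% + 0% district = 8.25% → $1.44
AA batteries (8-pack) $10.42: other taxable items → 9.25% + 1.5% district = 10.75% → $1.12
Craft lager (4-pack) $10.04: alcoholic beverages → 8.25% + 0% district = 8.25% → $0.83
Bottle of gin (750 mL) $40.39: alcoholic beverages → 8.25% + 0% district = 8.25% → $3.33
Laundry detergent $23.14: other taxable items → 9.25% + 1.5% district = 10.75% → $2.49
Canvas tote bag $9.03: other taxable items → 9.25% + 1.5% district = 10.75% → $0.97
LED flashlight $9.17: other taxable items → 9.25% + 1.5% district = 10.75% → $0.99
Paperback novel $12.66: printed books → 4.5% + 2.75% district = 7.25% → $0.92
Bottle of whiskey $48.60: alcoholic beverages → 8.25% + 0% district = 8.25% → $4.01
Subtotal = $210.76; tax = $18.56; total due = $229.32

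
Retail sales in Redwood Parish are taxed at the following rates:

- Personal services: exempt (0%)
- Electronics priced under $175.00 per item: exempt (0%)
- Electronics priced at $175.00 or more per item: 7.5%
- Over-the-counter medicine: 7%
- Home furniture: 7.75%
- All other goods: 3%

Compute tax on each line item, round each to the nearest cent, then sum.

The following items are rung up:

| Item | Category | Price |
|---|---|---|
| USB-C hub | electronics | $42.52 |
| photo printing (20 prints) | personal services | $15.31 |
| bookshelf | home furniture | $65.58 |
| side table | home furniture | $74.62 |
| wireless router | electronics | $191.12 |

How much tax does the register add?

$25.19

USB-C hub $42.52: electronics, under $175.00 → 0% → $0.00
Photo printing (20 prints) $15.31: personal services → 0% → $0.00
Bookshelf $65.58: home furniture → 7.75% → $5.08
Side table $74.62: home furniture → 7.75% → $5.78
Wireless router $191.12: electronics, $175.00 or more → 7.5% → $14.33
Total tax = $5.08 + $5.78 + $14.33 = $25.19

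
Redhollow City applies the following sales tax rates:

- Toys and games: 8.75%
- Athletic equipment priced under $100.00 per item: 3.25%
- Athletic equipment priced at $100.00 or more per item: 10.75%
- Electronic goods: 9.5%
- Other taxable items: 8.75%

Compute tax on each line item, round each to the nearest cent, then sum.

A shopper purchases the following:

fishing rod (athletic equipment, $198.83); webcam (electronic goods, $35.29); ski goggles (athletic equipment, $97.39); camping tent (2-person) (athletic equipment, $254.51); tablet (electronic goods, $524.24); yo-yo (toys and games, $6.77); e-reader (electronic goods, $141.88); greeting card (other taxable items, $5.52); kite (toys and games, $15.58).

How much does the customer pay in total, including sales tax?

Fishing rod $198.83: athletic equipment, $100.00 or more → 10.75% → $21.37
Webcam $35.29: electronic goods → 9.5% → $3.35
Ski goggles $97.39: athletic equipment, under $100.00 → 3.25% → $3.17
Camping tent (2-person) $254.51: athletic equipment, $100.00 or more → 10.75% → $27.36
Tablet $524.24: electronic goods → 9.5% → $49.80
Yo-yo $6.77: toys and games → 8.75% → $0.59
E-reader $141.88: electronic goods → 9.5% → $13.48
Greeting card $5.52: other taxable items → 8.75% → $0.48
Kite $15.58: toys and games → 8.75% → $1.36
Subtotal = $1280.01; tax = $120.96; total due = $1400.97

$1400.97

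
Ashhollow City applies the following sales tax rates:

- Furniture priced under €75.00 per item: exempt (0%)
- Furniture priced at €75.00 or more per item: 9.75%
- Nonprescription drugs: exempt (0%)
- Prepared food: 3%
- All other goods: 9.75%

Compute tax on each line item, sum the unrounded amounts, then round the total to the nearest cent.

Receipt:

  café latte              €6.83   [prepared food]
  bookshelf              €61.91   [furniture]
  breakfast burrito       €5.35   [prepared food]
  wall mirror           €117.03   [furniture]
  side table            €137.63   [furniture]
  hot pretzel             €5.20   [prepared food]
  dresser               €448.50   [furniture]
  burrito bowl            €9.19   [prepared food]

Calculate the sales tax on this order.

€69.36

Café latte €6.83: prepared food → 3% → €0.2049
Bookshelf €61.91: furniture, under €75.00 → 0% → €0.00
Breakfast burrito €5.35: prepared food → 3% → €0.1605
Wall mirror €117.03: furniture, €75.00 or more → 9.75% → €11.410425
Side table €137.63: furniture, €75.00 or more → 9.75% → €13.418925
Hot pretzel €5.20: prepared food → 3% → €0.156
Dresser €448.50: furniture, €75.00 or more → 9.75% → €43.72875
Burrito bowl €9.19: prepared food → 3% → €0.2757
Unrounded tax sum = €69.3552 → €69.36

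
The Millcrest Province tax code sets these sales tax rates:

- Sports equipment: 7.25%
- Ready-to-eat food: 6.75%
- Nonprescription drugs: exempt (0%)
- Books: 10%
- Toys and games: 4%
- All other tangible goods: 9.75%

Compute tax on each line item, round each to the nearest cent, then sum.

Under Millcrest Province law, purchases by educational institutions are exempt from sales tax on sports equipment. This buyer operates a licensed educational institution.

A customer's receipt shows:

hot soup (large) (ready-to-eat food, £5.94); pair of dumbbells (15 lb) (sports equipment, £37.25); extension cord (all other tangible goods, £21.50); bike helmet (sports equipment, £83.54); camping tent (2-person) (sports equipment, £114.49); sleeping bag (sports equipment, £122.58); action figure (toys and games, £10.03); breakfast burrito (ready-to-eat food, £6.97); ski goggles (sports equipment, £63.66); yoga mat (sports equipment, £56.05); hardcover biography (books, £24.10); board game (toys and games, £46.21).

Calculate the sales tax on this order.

Hot soup (large) £5.94: ready-to-eat food → 6.75% → £0.40
Pair of dumbbells (15 lb) £37.25: sports equipment, buyer-exempt → 0% → £0.00
Extension cord £21.50: all other tangible goods → 9.75% → £2.10
Bike helmet £83.54: sports equipment, buyer-exempt → 0% → £0.00
Camping tent (2-person) £114.49: sports equipment, buyer-exempt → 0% → £0.00
Sleeping bag £122.58: sports equipment, buyer-exempt → 0% → £0.00
Action figure £10.03: toys and games → 4% → £0.40
Breakfast burrito £6.97: ready-to-eat food → 6.75% → £0.47
Ski goggles £63.66: sports equipment, buyer-exempt → 0% → £0.00
Yoga mat £56.05: sports equipment, buyer-exempt → 0% → £0.00
Hardcover biography £24.10: books → 10% → £2.41
Board game £46.21: toys and games → 4% → £1.85
Total tax = £0.40 + £2.10 + £0.40 + £0.47 + £2.41 + £1.85 = £7.63

£7.63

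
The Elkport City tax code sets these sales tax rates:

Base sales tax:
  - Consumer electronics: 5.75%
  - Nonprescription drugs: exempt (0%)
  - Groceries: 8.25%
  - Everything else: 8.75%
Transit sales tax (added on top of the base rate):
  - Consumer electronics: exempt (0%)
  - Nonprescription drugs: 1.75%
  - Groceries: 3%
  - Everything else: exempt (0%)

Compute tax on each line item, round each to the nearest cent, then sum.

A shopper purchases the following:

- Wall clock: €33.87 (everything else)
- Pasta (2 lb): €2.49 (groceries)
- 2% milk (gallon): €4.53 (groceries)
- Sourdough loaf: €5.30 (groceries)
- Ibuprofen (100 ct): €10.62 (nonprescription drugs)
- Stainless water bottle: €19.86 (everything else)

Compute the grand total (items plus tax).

Wall clock €33.87: everything else → 8.75% + 0% transit = 8.75% → €2.96
Pasta (2 lb) €2.49: groceries → 8.25% + 3% transit = 11.25% → €0.28
2% milk (gallon) €4.53: groceries → 8.25% + 3% transit = 11.25% → €0.51
Sourdough loaf €5.30: groceries → 8.25% + 3% transit = 11.25% → €0.60
Ibuprofen (100 ct) €10.62: nonprescription drugs → 0% + 1.75% transit = 1.75% → €0.19
Stainless water bottle €19.86: everything else → 8.75% + 0% transit = 8.75% → €1.74
Subtotal = €76.67; tax = €6.28; total due = €82.95

€82.95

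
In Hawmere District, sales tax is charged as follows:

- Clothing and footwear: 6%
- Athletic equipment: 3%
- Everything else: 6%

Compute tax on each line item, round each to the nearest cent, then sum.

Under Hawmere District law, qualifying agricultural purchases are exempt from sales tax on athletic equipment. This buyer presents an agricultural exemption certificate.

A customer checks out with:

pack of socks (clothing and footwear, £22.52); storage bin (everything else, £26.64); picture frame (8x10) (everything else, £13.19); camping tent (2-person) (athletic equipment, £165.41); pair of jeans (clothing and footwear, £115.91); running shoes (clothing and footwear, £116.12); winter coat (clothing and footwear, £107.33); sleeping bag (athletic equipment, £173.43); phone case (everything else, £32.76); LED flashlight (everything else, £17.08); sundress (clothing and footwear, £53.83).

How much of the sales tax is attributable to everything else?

£5.38

Storage bin £26.64: everything else → 6% → £1.60
Picture frame (8x10) £13.19: everything else → 6% → £0.79
Phone case £32.76: everything else → 6% → £1.97
LED flashlight £17.08: everything else → 6% → £1.02
Tax on everything else = £1.60 + £0.79 + £1.97 + £1.02 = £5.38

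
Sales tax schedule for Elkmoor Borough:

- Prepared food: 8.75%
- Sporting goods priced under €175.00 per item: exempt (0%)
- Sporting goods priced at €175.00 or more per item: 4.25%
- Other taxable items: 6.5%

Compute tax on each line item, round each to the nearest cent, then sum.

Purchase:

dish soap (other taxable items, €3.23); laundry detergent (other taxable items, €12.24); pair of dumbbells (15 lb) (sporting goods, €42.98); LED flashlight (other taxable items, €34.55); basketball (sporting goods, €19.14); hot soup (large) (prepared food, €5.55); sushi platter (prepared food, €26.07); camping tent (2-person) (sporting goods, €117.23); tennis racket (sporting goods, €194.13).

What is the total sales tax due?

€14.28

Dish soap €3.23: other taxable items → 6.5% → €0.21
Laundry detergent €12.24: other taxable items → 6.5% → €0.80
Pair of dumbbells (15 lb) €42.98: sporting goods, under €175.00 → 0% → €0.00
LED flashlight €34.55: other taxable items → 6.5% → €2.25
Basketball €19.14: sporting goods, under €175.00 → 0% → €0.00
Hot soup (large) €5.55: prepared food → 8.75% → €0.49
Sushi platter €26.07: prepared food → 8.75% → €2.28
Camping tent (2-person) €117.23: sporting goods, under €175.00 → 0% → €0.00
Tennis racket €194.13: sporting goods, €175.00 or more → 4.25% → €8.25
Total tax = €0.21 + €0.80 + €2.25 + €0.49 + €2.28 + €8.25 = €14.28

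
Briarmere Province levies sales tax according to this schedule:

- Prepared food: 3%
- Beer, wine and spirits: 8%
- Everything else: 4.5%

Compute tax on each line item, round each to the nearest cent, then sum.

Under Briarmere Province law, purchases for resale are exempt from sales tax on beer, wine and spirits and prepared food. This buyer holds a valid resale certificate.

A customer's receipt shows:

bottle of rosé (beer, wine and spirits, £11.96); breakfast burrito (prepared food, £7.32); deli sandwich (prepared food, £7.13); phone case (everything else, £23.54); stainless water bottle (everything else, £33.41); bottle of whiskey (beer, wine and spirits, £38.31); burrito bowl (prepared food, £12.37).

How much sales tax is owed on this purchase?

Bottle of rosé £11.96: beer, wine and spirits, buyer-exempt → 0% → £0.00
Breakfast burrito £7.32: prepared food, buyer-exempt → 0% → £0.00
Deli sandwich £7.13: prepared food, buyer-exempt → 0% → £0.00
Phone case £23.54: everything else → 4.5% → £1.06
Stainless water bottle £33.41: everything else → 4.5% → £1.50
Bottle of whiskey £38.31: beer, wine and spirits, buyer-exempt → 0% → £0.00
Burrito bowl £12.37: prepared food, buyer-exempt → 0% → £0.00
Total tax = £1.06 + £1.50 = £2.56

£2.56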